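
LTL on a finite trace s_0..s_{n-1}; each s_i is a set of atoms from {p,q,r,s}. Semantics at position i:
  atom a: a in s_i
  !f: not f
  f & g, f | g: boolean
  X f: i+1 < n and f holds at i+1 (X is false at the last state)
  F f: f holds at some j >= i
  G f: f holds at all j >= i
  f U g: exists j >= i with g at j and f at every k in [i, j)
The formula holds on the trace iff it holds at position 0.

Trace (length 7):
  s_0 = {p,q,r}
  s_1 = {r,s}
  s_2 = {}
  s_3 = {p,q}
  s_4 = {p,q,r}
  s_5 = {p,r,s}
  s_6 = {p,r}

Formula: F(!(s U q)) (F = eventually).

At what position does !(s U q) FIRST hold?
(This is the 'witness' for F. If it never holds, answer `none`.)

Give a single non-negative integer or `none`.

Answer: 1

Derivation:
s_0={p,q,r}: !(s U q)=False (s U q)=True s=False q=True
s_1={r,s}: !(s U q)=True (s U q)=False s=True q=False
s_2={}: !(s U q)=True (s U q)=False s=False q=False
s_3={p,q}: !(s U q)=False (s U q)=True s=False q=True
s_4={p,q,r}: !(s U q)=False (s U q)=True s=False q=True
s_5={p,r,s}: !(s U q)=True (s U q)=False s=True q=False
s_6={p,r}: !(s U q)=True (s U q)=False s=False q=False
F(!(s U q)) holds; first witness at position 1.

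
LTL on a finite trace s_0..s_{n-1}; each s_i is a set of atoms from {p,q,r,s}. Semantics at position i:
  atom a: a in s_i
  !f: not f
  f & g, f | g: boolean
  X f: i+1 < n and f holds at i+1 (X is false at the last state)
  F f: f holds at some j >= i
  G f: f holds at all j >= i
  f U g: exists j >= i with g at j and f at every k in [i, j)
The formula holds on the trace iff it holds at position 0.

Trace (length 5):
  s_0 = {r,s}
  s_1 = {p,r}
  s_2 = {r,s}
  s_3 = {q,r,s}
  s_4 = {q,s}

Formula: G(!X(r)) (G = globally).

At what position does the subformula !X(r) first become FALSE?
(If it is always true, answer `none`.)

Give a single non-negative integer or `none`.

Answer: 0

Derivation:
s_0={r,s}: !X(r)=False X(r)=True r=True
s_1={p,r}: !X(r)=False X(r)=True r=True
s_2={r,s}: !X(r)=False X(r)=True r=True
s_3={q,r,s}: !X(r)=True X(r)=False r=True
s_4={q,s}: !X(r)=True X(r)=False r=False
G(!X(r)) holds globally = False
First violation at position 0.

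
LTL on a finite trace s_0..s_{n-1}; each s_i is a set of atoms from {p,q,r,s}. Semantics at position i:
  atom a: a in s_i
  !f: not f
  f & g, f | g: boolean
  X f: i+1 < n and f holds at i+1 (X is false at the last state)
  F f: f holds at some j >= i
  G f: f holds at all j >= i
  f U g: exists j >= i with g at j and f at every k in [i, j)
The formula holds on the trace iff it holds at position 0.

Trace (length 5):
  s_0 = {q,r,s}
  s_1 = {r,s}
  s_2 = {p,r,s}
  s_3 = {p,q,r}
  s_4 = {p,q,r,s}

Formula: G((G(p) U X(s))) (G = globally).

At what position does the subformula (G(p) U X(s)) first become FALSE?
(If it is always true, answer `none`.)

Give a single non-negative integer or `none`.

Answer: 4

Derivation:
s_0={q,r,s}: (G(p) U X(s))=True G(p)=False p=False X(s)=True s=True
s_1={r,s}: (G(p) U X(s))=True G(p)=False p=False X(s)=True s=True
s_2={p,r,s}: (G(p) U X(s))=True G(p)=True p=True X(s)=False s=True
s_3={p,q,r}: (G(p) U X(s))=True G(p)=True p=True X(s)=True s=False
s_4={p,q,r,s}: (G(p) U X(s))=False G(p)=True p=True X(s)=False s=True
G((G(p) U X(s))) holds globally = False
First violation at position 4.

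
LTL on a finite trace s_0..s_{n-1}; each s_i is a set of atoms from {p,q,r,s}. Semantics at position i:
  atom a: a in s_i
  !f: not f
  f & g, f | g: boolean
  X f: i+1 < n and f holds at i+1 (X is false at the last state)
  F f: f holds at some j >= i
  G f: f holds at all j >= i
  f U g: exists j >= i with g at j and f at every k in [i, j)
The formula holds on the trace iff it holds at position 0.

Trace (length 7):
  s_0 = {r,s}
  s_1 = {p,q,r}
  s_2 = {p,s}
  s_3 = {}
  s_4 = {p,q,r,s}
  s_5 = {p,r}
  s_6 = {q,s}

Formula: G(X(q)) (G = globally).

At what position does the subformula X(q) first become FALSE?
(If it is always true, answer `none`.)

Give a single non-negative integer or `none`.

Answer: 1

Derivation:
s_0={r,s}: X(q)=True q=False
s_1={p,q,r}: X(q)=False q=True
s_2={p,s}: X(q)=False q=False
s_3={}: X(q)=True q=False
s_4={p,q,r,s}: X(q)=False q=True
s_5={p,r}: X(q)=True q=False
s_6={q,s}: X(q)=False q=True
G(X(q)) holds globally = False
First violation at position 1.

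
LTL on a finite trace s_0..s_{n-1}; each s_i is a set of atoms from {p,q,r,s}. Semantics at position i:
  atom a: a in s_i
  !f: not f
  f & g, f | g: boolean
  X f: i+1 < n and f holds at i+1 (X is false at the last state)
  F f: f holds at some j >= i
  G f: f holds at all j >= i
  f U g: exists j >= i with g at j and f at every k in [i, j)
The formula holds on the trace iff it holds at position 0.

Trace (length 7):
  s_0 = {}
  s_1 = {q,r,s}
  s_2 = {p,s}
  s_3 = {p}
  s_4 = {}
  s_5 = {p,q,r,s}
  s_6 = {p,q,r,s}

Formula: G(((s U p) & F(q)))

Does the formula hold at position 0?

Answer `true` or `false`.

s_0={}: G(((s U p) & F(q)))=False ((s U p) & F(q))=False (s U p)=False s=False p=False F(q)=True q=False
s_1={q,r,s}: G(((s U p) & F(q)))=False ((s U p) & F(q))=True (s U p)=True s=True p=False F(q)=True q=True
s_2={p,s}: G(((s U p) & F(q)))=False ((s U p) & F(q))=True (s U p)=True s=True p=True F(q)=True q=False
s_3={p}: G(((s U p) & F(q)))=False ((s U p) & F(q))=True (s U p)=True s=False p=True F(q)=True q=False
s_4={}: G(((s U p) & F(q)))=False ((s U p) & F(q))=False (s U p)=False s=False p=False F(q)=True q=False
s_5={p,q,r,s}: G(((s U p) & F(q)))=True ((s U p) & F(q))=True (s U p)=True s=True p=True F(q)=True q=True
s_6={p,q,r,s}: G(((s U p) & F(q)))=True ((s U p) & F(q))=True (s U p)=True s=True p=True F(q)=True q=True

Answer: false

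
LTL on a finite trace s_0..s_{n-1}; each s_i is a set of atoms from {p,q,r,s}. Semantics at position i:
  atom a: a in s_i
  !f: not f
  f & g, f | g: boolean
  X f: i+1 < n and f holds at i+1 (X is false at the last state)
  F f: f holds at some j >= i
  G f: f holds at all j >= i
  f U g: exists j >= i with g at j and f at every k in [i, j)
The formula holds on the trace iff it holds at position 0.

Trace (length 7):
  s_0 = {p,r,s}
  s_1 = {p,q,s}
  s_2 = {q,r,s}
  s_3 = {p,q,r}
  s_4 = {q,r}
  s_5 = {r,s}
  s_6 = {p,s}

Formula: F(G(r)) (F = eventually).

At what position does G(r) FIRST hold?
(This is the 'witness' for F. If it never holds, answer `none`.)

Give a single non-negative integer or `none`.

s_0={p,r,s}: G(r)=False r=True
s_1={p,q,s}: G(r)=False r=False
s_2={q,r,s}: G(r)=False r=True
s_3={p,q,r}: G(r)=False r=True
s_4={q,r}: G(r)=False r=True
s_5={r,s}: G(r)=False r=True
s_6={p,s}: G(r)=False r=False
F(G(r)) does not hold (no witness exists).

Answer: none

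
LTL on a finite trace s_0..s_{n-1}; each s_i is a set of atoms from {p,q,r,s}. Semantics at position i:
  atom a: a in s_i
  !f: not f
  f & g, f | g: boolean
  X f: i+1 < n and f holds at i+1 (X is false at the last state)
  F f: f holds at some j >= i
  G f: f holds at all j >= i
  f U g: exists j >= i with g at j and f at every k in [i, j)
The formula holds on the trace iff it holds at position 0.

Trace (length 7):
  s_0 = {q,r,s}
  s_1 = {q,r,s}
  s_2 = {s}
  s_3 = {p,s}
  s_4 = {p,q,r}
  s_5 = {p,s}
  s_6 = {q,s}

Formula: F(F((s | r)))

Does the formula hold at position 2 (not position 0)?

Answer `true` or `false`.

s_0={q,r,s}: F(F((s | r)))=True F((s | r))=True (s | r)=True s=True r=True
s_1={q,r,s}: F(F((s | r)))=True F((s | r))=True (s | r)=True s=True r=True
s_2={s}: F(F((s | r)))=True F((s | r))=True (s | r)=True s=True r=False
s_3={p,s}: F(F((s | r)))=True F((s | r))=True (s | r)=True s=True r=False
s_4={p,q,r}: F(F((s | r)))=True F((s | r))=True (s | r)=True s=False r=True
s_5={p,s}: F(F((s | r)))=True F((s | r))=True (s | r)=True s=True r=False
s_6={q,s}: F(F((s | r)))=True F((s | r))=True (s | r)=True s=True r=False
Evaluating at position 2: result = True

Answer: true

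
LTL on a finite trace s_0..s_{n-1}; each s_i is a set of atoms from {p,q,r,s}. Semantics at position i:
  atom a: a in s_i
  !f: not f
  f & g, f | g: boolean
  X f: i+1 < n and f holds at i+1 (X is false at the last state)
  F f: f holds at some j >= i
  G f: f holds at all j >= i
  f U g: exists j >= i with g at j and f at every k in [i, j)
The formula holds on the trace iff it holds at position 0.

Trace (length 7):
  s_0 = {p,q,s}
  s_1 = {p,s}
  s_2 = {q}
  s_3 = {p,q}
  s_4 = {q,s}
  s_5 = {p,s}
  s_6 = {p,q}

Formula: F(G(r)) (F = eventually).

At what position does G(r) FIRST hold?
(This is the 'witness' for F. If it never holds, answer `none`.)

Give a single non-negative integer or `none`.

s_0={p,q,s}: G(r)=False r=False
s_1={p,s}: G(r)=False r=False
s_2={q}: G(r)=False r=False
s_3={p,q}: G(r)=False r=False
s_4={q,s}: G(r)=False r=False
s_5={p,s}: G(r)=False r=False
s_6={p,q}: G(r)=False r=False
F(G(r)) does not hold (no witness exists).

Answer: none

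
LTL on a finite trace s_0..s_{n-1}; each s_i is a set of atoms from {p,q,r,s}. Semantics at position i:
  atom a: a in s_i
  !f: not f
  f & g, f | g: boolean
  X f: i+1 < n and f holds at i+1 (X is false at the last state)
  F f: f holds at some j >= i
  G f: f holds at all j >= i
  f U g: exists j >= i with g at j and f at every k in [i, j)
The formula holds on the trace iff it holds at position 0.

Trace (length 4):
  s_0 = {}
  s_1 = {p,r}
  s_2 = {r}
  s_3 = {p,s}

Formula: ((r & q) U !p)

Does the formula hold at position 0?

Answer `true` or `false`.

s_0={}: ((r & q) U !p)=True (r & q)=False r=False q=False !p=True p=False
s_1={p,r}: ((r & q) U !p)=False (r & q)=False r=True q=False !p=False p=True
s_2={r}: ((r & q) U !p)=True (r & q)=False r=True q=False !p=True p=False
s_3={p,s}: ((r & q) U !p)=False (r & q)=False r=False q=False !p=False p=True

Answer: true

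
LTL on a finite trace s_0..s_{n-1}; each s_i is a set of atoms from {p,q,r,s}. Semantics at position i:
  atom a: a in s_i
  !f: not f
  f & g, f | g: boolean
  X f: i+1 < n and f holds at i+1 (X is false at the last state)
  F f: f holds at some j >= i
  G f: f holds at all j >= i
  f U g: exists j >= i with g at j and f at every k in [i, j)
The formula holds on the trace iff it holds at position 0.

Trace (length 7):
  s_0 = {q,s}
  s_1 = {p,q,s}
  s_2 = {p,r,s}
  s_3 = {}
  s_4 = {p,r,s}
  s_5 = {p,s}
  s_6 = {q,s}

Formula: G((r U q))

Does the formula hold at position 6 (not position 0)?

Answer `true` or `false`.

Answer: true

Derivation:
s_0={q,s}: G((r U q))=False (r U q)=True r=False q=True
s_1={p,q,s}: G((r U q))=False (r U q)=True r=False q=True
s_2={p,r,s}: G((r U q))=False (r U q)=False r=True q=False
s_3={}: G((r U q))=False (r U q)=False r=False q=False
s_4={p,r,s}: G((r U q))=False (r U q)=False r=True q=False
s_5={p,s}: G((r U q))=False (r U q)=False r=False q=False
s_6={q,s}: G((r U q))=True (r U q)=True r=False q=True
Evaluating at position 6: result = True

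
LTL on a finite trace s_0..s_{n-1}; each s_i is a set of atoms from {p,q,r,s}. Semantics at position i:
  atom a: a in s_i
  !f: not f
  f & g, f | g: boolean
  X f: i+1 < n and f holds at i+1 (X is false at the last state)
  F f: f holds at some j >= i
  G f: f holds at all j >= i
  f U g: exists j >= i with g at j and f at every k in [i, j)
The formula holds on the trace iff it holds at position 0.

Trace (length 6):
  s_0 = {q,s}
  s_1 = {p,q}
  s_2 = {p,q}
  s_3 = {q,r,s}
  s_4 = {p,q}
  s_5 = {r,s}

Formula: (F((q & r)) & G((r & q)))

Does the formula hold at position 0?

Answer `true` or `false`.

s_0={q,s}: (F((q & r)) & G((r & q)))=False F((q & r))=True (q & r)=False q=True r=False G((r & q))=False (r & q)=False
s_1={p,q}: (F((q & r)) & G((r & q)))=False F((q & r))=True (q & r)=False q=True r=False G((r & q))=False (r & q)=False
s_2={p,q}: (F((q & r)) & G((r & q)))=False F((q & r))=True (q & r)=False q=True r=False G((r & q))=False (r & q)=False
s_3={q,r,s}: (F((q & r)) & G((r & q)))=False F((q & r))=True (q & r)=True q=True r=True G((r & q))=False (r & q)=True
s_4={p,q}: (F((q & r)) & G((r & q)))=False F((q & r))=False (q & r)=False q=True r=False G((r & q))=False (r & q)=False
s_5={r,s}: (F((q & r)) & G((r & q)))=False F((q & r))=False (q & r)=False q=False r=True G((r & q))=False (r & q)=False

Answer: false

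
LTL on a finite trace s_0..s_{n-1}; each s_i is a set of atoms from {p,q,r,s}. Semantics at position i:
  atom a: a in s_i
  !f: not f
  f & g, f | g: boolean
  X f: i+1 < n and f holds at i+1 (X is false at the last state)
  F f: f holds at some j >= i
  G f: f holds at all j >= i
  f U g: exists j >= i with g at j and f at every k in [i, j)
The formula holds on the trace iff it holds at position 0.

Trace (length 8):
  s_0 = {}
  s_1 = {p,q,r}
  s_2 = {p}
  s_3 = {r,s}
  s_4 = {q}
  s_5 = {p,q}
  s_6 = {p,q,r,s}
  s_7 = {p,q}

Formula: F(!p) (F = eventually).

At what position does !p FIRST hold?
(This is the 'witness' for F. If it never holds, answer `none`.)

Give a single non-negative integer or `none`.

s_0={}: !p=True p=False
s_1={p,q,r}: !p=False p=True
s_2={p}: !p=False p=True
s_3={r,s}: !p=True p=False
s_4={q}: !p=True p=False
s_5={p,q}: !p=False p=True
s_6={p,q,r,s}: !p=False p=True
s_7={p,q}: !p=False p=True
F(!p) holds; first witness at position 0.

Answer: 0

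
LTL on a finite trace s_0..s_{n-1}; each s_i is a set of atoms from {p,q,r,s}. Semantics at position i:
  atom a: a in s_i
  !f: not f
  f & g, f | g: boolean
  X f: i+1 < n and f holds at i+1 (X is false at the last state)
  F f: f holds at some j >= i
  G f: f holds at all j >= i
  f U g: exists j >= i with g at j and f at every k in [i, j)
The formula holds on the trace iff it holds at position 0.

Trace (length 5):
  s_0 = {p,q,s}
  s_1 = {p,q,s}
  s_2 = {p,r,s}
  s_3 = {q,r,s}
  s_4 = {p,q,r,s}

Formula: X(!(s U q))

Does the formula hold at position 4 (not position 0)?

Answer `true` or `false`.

s_0={p,q,s}: X(!(s U q))=False !(s U q)=False (s U q)=True s=True q=True
s_1={p,q,s}: X(!(s U q))=False !(s U q)=False (s U q)=True s=True q=True
s_2={p,r,s}: X(!(s U q))=False !(s U q)=False (s U q)=True s=True q=False
s_3={q,r,s}: X(!(s U q))=False !(s U q)=False (s U q)=True s=True q=True
s_4={p,q,r,s}: X(!(s U q))=False !(s U q)=False (s U q)=True s=True q=True
Evaluating at position 4: result = False

Answer: false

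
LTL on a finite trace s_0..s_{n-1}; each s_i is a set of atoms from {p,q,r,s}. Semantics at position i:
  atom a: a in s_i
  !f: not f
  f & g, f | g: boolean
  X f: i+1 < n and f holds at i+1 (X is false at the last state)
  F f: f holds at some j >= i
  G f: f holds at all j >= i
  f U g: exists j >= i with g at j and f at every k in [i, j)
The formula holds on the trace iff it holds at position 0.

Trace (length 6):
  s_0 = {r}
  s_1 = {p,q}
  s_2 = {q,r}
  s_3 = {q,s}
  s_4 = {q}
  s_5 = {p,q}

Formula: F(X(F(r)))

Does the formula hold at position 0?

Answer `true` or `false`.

Answer: true

Derivation:
s_0={r}: F(X(F(r)))=True X(F(r))=True F(r)=True r=True
s_1={p,q}: F(X(F(r)))=True X(F(r))=True F(r)=True r=False
s_2={q,r}: F(X(F(r)))=False X(F(r))=False F(r)=True r=True
s_3={q,s}: F(X(F(r)))=False X(F(r))=False F(r)=False r=False
s_4={q}: F(X(F(r)))=False X(F(r))=False F(r)=False r=False
s_5={p,q}: F(X(F(r)))=False X(F(r))=False F(r)=False r=False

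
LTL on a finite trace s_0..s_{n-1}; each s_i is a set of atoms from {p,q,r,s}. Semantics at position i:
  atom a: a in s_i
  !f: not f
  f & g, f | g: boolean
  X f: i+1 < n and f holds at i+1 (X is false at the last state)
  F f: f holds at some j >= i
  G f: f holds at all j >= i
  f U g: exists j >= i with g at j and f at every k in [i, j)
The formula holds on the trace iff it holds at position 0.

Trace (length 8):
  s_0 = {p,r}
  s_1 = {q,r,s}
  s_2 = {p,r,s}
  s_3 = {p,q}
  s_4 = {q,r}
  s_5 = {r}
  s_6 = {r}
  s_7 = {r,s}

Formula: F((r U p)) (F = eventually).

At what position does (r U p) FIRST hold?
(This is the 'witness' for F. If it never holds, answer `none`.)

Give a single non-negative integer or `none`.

Answer: 0

Derivation:
s_0={p,r}: (r U p)=True r=True p=True
s_1={q,r,s}: (r U p)=True r=True p=False
s_2={p,r,s}: (r U p)=True r=True p=True
s_3={p,q}: (r U p)=True r=False p=True
s_4={q,r}: (r U p)=False r=True p=False
s_5={r}: (r U p)=False r=True p=False
s_6={r}: (r U p)=False r=True p=False
s_7={r,s}: (r U p)=False r=True p=False
F((r U p)) holds; first witness at position 0.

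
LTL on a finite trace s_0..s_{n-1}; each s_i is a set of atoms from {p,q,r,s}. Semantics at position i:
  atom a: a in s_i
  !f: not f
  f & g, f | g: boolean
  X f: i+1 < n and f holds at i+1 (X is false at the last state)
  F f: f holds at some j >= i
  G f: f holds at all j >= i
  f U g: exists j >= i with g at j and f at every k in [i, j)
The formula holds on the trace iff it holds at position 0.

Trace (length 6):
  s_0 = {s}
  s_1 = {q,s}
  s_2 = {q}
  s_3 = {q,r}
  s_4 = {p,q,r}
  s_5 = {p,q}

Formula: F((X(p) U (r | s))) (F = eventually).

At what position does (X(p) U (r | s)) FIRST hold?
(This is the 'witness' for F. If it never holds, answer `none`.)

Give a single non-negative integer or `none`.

s_0={s}: (X(p) U (r | s))=True X(p)=False p=False (r | s)=True r=False s=True
s_1={q,s}: (X(p) U (r | s))=True X(p)=False p=False (r | s)=True r=False s=True
s_2={q}: (X(p) U (r | s))=False X(p)=False p=False (r | s)=False r=False s=False
s_3={q,r}: (X(p) U (r | s))=True X(p)=True p=False (r | s)=True r=True s=False
s_4={p,q,r}: (X(p) U (r | s))=True X(p)=True p=True (r | s)=True r=True s=False
s_5={p,q}: (X(p) U (r | s))=False X(p)=False p=True (r | s)=False r=False s=False
F((X(p) U (r | s))) holds; first witness at position 0.

Answer: 0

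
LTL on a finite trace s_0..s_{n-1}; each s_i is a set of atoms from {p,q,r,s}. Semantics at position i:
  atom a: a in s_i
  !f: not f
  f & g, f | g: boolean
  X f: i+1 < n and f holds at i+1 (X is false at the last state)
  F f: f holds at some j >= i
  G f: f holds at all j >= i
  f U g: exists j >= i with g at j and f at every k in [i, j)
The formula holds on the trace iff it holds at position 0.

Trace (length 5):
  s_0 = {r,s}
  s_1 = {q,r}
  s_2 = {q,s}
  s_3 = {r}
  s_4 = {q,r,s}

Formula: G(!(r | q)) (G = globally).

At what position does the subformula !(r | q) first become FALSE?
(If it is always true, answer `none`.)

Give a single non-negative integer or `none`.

s_0={r,s}: !(r | q)=False (r | q)=True r=True q=False
s_1={q,r}: !(r | q)=False (r | q)=True r=True q=True
s_2={q,s}: !(r | q)=False (r | q)=True r=False q=True
s_3={r}: !(r | q)=False (r | q)=True r=True q=False
s_4={q,r,s}: !(r | q)=False (r | q)=True r=True q=True
G(!(r | q)) holds globally = False
First violation at position 0.

Answer: 0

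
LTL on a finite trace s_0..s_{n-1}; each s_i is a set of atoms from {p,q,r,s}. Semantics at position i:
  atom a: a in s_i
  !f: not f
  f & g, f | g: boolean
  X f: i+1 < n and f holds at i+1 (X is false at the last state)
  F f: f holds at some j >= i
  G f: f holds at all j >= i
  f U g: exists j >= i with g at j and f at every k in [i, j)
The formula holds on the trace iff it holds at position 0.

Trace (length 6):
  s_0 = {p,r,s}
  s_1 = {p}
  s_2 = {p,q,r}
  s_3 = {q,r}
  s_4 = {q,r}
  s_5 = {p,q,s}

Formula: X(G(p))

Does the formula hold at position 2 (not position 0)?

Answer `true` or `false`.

Answer: false

Derivation:
s_0={p,r,s}: X(G(p))=False G(p)=False p=True
s_1={p}: X(G(p))=False G(p)=False p=True
s_2={p,q,r}: X(G(p))=False G(p)=False p=True
s_3={q,r}: X(G(p))=False G(p)=False p=False
s_4={q,r}: X(G(p))=True G(p)=False p=False
s_5={p,q,s}: X(G(p))=False G(p)=True p=True
Evaluating at position 2: result = False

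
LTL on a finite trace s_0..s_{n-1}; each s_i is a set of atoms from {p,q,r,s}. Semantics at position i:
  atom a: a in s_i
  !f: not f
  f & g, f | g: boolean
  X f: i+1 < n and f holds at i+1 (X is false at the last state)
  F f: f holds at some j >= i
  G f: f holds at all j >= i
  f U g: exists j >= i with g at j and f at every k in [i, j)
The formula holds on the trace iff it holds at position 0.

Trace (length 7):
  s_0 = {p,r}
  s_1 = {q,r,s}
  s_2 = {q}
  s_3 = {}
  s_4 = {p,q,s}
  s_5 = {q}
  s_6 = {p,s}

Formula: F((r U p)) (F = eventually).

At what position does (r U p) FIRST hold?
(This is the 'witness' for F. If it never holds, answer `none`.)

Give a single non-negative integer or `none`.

Answer: 0

Derivation:
s_0={p,r}: (r U p)=True r=True p=True
s_1={q,r,s}: (r U p)=False r=True p=False
s_2={q}: (r U p)=False r=False p=False
s_3={}: (r U p)=False r=False p=False
s_4={p,q,s}: (r U p)=True r=False p=True
s_5={q}: (r U p)=False r=False p=False
s_6={p,s}: (r U p)=True r=False p=True
F((r U p)) holds; first witness at position 0.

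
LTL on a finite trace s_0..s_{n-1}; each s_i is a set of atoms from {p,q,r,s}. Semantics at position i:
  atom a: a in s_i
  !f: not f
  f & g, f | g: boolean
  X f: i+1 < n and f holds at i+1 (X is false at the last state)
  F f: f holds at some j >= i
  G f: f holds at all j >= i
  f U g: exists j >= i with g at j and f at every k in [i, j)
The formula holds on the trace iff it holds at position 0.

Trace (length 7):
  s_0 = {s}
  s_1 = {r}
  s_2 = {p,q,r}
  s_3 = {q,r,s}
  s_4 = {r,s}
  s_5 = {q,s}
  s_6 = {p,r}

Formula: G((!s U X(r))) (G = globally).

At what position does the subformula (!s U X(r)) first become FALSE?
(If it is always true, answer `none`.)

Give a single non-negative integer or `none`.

s_0={s}: (!s U X(r))=True !s=False s=True X(r)=True r=False
s_1={r}: (!s U X(r))=True !s=True s=False X(r)=True r=True
s_2={p,q,r}: (!s U X(r))=True !s=True s=False X(r)=True r=True
s_3={q,r,s}: (!s U X(r))=True !s=False s=True X(r)=True r=True
s_4={r,s}: (!s U X(r))=False !s=False s=True X(r)=False r=True
s_5={q,s}: (!s U X(r))=True !s=False s=True X(r)=True r=False
s_6={p,r}: (!s U X(r))=False !s=True s=False X(r)=False r=True
G((!s U X(r))) holds globally = False
First violation at position 4.

Answer: 4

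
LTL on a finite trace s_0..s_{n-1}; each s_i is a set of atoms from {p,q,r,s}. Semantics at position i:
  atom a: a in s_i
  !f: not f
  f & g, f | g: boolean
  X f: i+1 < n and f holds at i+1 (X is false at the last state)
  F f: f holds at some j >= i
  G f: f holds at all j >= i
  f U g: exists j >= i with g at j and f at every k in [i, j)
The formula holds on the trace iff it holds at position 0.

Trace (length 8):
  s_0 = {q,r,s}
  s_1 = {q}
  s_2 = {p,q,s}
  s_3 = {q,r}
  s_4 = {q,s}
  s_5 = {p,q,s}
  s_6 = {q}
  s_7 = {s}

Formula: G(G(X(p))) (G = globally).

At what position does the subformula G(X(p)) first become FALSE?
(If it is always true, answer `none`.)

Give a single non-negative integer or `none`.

Answer: 0

Derivation:
s_0={q,r,s}: G(X(p))=False X(p)=False p=False
s_1={q}: G(X(p))=False X(p)=True p=False
s_2={p,q,s}: G(X(p))=False X(p)=False p=True
s_3={q,r}: G(X(p))=False X(p)=False p=False
s_4={q,s}: G(X(p))=False X(p)=True p=False
s_5={p,q,s}: G(X(p))=False X(p)=False p=True
s_6={q}: G(X(p))=False X(p)=False p=False
s_7={s}: G(X(p))=False X(p)=False p=False
G(G(X(p))) holds globally = False
First violation at position 0.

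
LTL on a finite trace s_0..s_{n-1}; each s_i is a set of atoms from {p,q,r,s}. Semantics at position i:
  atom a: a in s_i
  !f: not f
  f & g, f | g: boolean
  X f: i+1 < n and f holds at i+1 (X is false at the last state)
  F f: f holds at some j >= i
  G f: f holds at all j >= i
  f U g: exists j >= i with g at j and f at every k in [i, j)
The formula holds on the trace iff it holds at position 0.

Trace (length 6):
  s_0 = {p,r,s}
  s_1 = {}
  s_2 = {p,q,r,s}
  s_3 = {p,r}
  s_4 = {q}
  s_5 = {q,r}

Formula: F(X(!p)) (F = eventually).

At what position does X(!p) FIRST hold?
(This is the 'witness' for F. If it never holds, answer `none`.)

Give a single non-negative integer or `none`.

s_0={p,r,s}: X(!p)=True !p=False p=True
s_1={}: X(!p)=False !p=True p=False
s_2={p,q,r,s}: X(!p)=False !p=False p=True
s_3={p,r}: X(!p)=True !p=False p=True
s_4={q}: X(!p)=True !p=True p=False
s_5={q,r}: X(!p)=False !p=True p=False
F(X(!p)) holds; first witness at position 0.

Answer: 0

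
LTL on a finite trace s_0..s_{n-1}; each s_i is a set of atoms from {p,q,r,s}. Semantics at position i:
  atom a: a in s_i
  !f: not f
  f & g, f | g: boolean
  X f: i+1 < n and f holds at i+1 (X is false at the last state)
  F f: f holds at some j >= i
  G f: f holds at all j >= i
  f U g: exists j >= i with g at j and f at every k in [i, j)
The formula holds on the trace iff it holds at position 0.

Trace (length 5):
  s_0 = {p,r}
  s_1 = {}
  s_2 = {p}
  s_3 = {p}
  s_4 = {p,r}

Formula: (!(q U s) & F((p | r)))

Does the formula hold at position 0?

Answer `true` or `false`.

s_0={p,r}: (!(q U s) & F((p | r)))=True !(q U s)=True (q U s)=False q=False s=False F((p | r))=True (p | r)=True p=True r=True
s_1={}: (!(q U s) & F((p | r)))=True !(q U s)=True (q U s)=False q=False s=False F((p | r))=True (p | r)=False p=False r=False
s_2={p}: (!(q U s) & F((p | r)))=True !(q U s)=True (q U s)=False q=False s=False F((p | r))=True (p | r)=True p=True r=False
s_3={p}: (!(q U s) & F((p | r)))=True !(q U s)=True (q U s)=False q=False s=False F((p | r))=True (p | r)=True p=True r=False
s_4={p,r}: (!(q U s) & F((p | r)))=True !(q U s)=True (q U s)=False q=False s=False F((p | r))=True (p | r)=True p=True r=True

Answer: true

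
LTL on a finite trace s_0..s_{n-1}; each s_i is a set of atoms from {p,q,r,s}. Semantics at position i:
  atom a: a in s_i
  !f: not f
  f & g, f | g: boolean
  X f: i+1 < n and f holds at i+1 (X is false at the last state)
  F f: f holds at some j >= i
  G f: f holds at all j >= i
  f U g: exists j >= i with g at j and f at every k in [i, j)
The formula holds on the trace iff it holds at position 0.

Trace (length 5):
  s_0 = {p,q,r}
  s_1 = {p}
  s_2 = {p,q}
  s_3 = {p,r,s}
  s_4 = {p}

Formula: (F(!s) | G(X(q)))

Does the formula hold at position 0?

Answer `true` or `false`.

Answer: true

Derivation:
s_0={p,q,r}: (F(!s) | G(X(q)))=True F(!s)=True !s=True s=False G(X(q))=False X(q)=False q=True
s_1={p}: (F(!s) | G(X(q)))=True F(!s)=True !s=True s=False G(X(q))=False X(q)=True q=False
s_2={p,q}: (F(!s) | G(X(q)))=True F(!s)=True !s=True s=False G(X(q))=False X(q)=False q=True
s_3={p,r,s}: (F(!s) | G(X(q)))=True F(!s)=True !s=False s=True G(X(q))=False X(q)=False q=False
s_4={p}: (F(!s) | G(X(q)))=True F(!s)=True !s=True s=False G(X(q))=False X(q)=False q=False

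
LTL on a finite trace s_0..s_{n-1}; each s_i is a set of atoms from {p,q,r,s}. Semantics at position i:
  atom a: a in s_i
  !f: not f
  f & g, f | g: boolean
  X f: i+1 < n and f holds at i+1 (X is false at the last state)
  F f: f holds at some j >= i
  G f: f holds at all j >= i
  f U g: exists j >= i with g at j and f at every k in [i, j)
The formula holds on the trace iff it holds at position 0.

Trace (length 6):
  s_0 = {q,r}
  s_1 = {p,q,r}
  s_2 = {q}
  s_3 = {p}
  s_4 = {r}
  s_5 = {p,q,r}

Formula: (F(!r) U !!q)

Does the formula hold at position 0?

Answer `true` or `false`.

s_0={q,r}: (F(!r) U !!q)=True F(!r)=True !r=False r=True !!q=True !q=False q=True
s_1={p,q,r}: (F(!r) U !!q)=True F(!r)=True !r=False r=True !!q=True !q=False q=True
s_2={q}: (F(!r) U !!q)=True F(!r)=True !r=True r=False !!q=True !q=False q=True
s_3={p}: (F(!r) U !!q)=False F(!r)=True !r=True r=False !!q=False !q=True q=False
s_4={r}: (F(!r) U !!q)=False F(!r)=False !r=False r=True !!q=False !q=True q=False
s_5={p,q,r}: (F(!r) U !!q)=True F(!r)=False !r=False r=True !!q=True !q=False q=True

Answer: true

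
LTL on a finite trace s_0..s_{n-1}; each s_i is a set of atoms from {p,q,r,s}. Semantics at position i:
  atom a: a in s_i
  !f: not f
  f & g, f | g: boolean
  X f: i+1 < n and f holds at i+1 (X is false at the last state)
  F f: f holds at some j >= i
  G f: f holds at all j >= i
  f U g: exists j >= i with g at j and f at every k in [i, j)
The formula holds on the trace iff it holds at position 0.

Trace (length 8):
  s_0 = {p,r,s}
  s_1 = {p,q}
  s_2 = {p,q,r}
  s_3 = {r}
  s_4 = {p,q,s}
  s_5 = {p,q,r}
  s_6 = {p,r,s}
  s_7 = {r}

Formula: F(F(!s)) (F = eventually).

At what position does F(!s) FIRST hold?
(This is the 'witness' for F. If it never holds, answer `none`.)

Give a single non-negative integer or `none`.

Answer: 0

Derivation:
s_0={p,r,s}: F(!s)=True !s=False s=True
s_1={p,q}: F(!s)=True !s=True s=False
s_2={p,q,r}: F(!s)=True !s=True s=False
s_3={r}: F(!s)=True !s=True s=False
s_4={p,q,s}: F(!s)=True !s=False s=True
s_5={p,q,r}: F(!s)=True !s=True s=False
s_6={p,r,s}: F(!s)=True !s=False s=True
s_7={r}: F(!s)=True !s=True s=False
F(F(!s)) holds; first witness at position 0.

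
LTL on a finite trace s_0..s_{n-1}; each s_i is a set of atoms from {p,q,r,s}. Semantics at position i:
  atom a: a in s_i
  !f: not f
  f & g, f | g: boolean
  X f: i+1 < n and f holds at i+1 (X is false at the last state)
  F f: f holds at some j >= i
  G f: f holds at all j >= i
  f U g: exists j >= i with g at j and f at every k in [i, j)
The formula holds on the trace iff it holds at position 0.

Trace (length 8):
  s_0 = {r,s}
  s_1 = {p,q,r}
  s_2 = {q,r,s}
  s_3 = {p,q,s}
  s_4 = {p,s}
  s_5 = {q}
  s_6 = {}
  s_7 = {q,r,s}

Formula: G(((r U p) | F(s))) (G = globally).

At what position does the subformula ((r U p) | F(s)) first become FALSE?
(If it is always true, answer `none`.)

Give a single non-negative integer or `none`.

s_0={r,s}: ((r U p) | F(s))=True (r U p)=True r=True p=False F(s)=True s=True
s_1={p,q,r}: ((r U p) | F(s))=True (r U p)=True r=True p=True F(s)=True s=False
s_2={q,r,s}: ((r U p) | F(s))=True (r U p)=True r=True p=False F(s)=True s=True
s_3={p,q,s}: ((r U p) | F(s))=True (r U p)=True r=False p=True F(s)=True s=True
s_4={p,s}: ((r U p) | F(s))=True (r U p)=True r=False p=True F(s)=True s=True
s_5={q}: ((r U p) | F(s))=True (r U p)=False r=False p=False F(s)=True s=False
s_6={}: ((r U p) | F(s))=True (r U p)=False r=False p=False F(s)=True s=False
s_7={q,r,s}: ((r U p) | F(s))=True (r U p)=False r=True p=False F(s)=True s=True
G(((r U p) | F(s))) holds globally = True
No violation — formula holds at every position.

Answer: none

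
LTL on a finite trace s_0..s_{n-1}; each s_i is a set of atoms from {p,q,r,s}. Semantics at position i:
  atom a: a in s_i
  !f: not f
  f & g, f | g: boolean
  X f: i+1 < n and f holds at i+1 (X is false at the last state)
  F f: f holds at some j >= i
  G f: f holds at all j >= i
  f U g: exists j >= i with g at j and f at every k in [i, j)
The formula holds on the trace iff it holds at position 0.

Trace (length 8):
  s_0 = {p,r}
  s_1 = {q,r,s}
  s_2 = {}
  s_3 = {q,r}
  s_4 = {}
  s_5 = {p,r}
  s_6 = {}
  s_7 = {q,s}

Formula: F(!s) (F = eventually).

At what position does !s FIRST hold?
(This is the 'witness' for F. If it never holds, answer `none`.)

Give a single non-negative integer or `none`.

s_0={p,r}: !s=True s=False
s_1={q,r,s}: !s=False s=True
s_2={}: !s=True s=False
s_3={q,r}: !s=True s=False
s_4={}: !s=True s=False
s_5={p,r}: !s=True s=False
s_6={}: !s=True s=False
s_7={q,s}: !s=False s=True
F(!s) holds; first witness at position 0.

Answer: 0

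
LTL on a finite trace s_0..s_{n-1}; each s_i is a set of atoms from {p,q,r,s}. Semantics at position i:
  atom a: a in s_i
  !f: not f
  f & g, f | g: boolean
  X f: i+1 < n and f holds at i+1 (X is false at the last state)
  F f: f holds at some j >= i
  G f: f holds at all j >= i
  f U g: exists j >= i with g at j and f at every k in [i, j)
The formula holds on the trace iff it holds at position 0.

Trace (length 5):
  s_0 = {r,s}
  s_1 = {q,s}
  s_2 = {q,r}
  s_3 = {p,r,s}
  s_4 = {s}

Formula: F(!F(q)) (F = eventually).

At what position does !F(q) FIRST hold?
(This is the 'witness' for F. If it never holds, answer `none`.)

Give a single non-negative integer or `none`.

s_0={r,s}: !F(q)=False F(q)=True q=False
s_1={q,s}: !F(q)=False F(q)=True q=True
s_2={q,r}: !F(q)=False F(q)=True q=True
s_3={p,r,s}: !F(q)=True F(q)=False q=False
s_4={s}: !F(q)=True F(q)=False q=False
F(!F(q)) holds; first witness at position 3.

Answer: 3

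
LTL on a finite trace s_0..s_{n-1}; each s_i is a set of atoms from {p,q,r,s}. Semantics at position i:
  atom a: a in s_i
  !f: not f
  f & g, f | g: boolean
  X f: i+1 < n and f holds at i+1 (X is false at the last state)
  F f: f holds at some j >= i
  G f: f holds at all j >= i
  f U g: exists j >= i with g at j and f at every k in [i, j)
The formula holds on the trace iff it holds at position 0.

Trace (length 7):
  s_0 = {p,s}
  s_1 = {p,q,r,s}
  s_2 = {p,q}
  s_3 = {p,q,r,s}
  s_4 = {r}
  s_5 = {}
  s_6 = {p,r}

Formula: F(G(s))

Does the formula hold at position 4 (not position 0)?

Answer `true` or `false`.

Answer: false

Derivation:
s_0={p,s}: F(G(s))=False G(s)=False s=True
s_1={p,q,r,s}: F(G(s))=False G(s)=False s=True
s_2={p,q}: F(G(s))=False G(s)=False s=False
s_3={p,q,r,s}: F(G(s))=False G(s)=False s=True
s_4={r}: F(G(s))=False G(s)=False s=False
s_5={}: F(G(s))=False G(s)=False s=False
s_6={p,r}: F(G(s))=False G(s)=False s=False
Evaluating at position 4: result = False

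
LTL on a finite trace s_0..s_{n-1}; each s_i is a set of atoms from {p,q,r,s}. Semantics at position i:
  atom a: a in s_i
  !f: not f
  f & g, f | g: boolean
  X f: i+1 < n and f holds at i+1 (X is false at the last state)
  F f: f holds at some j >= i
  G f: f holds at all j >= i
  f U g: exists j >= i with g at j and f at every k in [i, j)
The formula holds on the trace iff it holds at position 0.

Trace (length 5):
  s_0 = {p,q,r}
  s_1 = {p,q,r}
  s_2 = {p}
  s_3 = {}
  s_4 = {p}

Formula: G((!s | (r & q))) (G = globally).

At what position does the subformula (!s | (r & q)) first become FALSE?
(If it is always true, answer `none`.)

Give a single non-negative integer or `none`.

s_0={p,q,r}: (!s | (r & q))=True !s=True s=False (r & q)=True r=True q=True
s_1={p,q,r}: (!s | (r & q))=True !s=True s=False (r & q)=True r=True q=True
s_2={p}: (!s | (r & q))=True !s=True s=False (r & q)=False r=False q=False
s_3={}: (!s | (r & q))=True !s=True s=False (r & q)=False r=False q=False
s_4={p}: (!s | (r & q))=True !s=True s=False (r & q)=False r=False q=False
G((!s | (r & q))) holds globally = True
No violation — formula holds at every position.

Answer: none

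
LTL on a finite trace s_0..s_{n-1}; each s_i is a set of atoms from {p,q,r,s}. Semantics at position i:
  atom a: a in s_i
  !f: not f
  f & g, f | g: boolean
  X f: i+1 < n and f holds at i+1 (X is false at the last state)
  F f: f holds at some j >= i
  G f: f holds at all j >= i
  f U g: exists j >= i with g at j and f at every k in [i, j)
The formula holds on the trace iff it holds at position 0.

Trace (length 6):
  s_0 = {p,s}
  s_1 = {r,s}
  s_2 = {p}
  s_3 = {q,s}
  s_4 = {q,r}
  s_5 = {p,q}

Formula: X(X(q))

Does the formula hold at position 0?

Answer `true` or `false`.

Answer: false

Derivation:
s_0={p,s}: X(X(q))=False X(q)=False q=False
s_1={r,s}: X(X(q))=True X(q)=False q=False
s_2={p}: X(X(q))=True X(q)=True q=False
s_3={q,s}: X(X(q))=True X(q)=True q=True
s_4={q,r}: X(X(q))=False X(q)=True q=True
s_5={p,q}: X(X(q))=False X(q)=False q=True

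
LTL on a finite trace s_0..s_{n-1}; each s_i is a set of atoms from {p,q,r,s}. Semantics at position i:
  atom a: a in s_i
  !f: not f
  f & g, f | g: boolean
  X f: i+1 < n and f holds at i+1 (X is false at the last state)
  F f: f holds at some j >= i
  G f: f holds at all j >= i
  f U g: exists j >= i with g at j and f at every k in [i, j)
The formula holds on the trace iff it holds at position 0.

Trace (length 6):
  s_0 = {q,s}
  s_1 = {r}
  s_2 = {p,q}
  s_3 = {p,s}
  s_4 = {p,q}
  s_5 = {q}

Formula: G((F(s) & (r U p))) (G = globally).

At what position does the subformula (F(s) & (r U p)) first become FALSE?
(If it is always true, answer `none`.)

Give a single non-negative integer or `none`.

s_0={q,s}: (F(s) & (r U p))=False F(s)=True s=True (r U p)=False r=False p=False
s_1={r}: (F(s) & (r U p))=True F(s)=True s=False (r U p)=True r=True p=False
s_2={p,q}: (F(s) & (r U p))=True F(s)=True s=False (r U p)=True r=False p=True
s_3={p,s}: (F(s) & (r U p))=True F(s)=True s=True (r U p)=True r=False p=True
s_4={p,q}: (F(s) & (r U p))=False F(s)=False s=False (r U p)=True r=False p=True
s_5={q}: (F(s) & (r U p))=False F(s)=False s=False (r U p)=False r=False p=False
G((F(s) & (r U p))) holds globally = False
First violation at position 0.

Answer: 0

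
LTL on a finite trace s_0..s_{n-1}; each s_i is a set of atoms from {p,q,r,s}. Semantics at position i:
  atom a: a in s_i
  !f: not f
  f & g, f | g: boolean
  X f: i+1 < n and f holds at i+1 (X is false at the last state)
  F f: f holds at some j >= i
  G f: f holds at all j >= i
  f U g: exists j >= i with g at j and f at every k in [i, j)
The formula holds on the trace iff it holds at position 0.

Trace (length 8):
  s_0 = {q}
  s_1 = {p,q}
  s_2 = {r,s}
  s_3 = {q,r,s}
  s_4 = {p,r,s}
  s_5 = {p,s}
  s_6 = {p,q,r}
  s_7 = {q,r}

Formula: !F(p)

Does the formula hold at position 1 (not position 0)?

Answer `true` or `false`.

s_0={q}: !F(p)=False F(p)=True p=False
s_1={p,q}: !F(p)=False F(p)=True p=True
s_2={r,s}: !F(p)=False F(p)=True p=False
s_3={q,r,s}: !F(p)=False F(p)=True p=False
s_4={p,r,s}: !F(p)=False F(p)=True p=True
s_5={p,s}: !F(p)=False F(p)=True p=True
s_6={p,q,r}: !F(p)=False F(p)=True p=True
s_7={q,r}: !F(p)=True F(p)=False p=False
Evaluating at position 1: result = False

Answer: false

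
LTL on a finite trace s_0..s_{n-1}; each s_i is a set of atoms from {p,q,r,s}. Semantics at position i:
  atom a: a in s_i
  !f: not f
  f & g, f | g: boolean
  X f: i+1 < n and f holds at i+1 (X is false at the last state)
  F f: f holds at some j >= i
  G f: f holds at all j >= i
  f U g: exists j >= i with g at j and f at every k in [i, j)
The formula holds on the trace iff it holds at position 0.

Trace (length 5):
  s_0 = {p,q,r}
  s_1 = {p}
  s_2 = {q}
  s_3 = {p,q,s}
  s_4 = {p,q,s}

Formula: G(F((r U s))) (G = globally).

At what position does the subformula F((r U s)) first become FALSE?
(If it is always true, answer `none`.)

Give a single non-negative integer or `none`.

Answer: none

Derivation:
s_0={p,q,r}: F((r U s))=True (r U s)=False r=True s=False
s_1={p}: F((r U s))=True (r U s)=False r=False s=False
s_2={q}: F((r U s))=True (r U s)=False r=False s=False
s_3={p,q,s}: F((r U s))=True (r U s)=True r=False s=True
s_4={p,q,s}: F((r U s))=True (r U s)=True r=False s=True
G(F((r U s))) holds globally = True
No violation — formula holds at every position.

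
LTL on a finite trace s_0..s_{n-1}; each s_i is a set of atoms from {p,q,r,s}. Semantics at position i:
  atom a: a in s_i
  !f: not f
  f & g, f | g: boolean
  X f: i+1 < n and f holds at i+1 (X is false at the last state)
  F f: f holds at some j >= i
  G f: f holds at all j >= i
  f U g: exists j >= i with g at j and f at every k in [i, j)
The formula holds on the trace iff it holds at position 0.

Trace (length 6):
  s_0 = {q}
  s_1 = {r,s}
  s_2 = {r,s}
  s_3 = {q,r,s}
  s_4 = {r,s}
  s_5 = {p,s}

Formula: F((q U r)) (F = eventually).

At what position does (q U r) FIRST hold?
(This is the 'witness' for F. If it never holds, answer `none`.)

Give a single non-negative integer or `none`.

Answer: 0

Derivation:
s_0={q}: (q U r)=True q=True r=False
s_1={r,s}: (q U r)=True q=False r=True
s_2={r,s}: (q U r)=True q=False r=True
s_3={q,r,s}: (q U r)=True q=True r=True
s_4={r,s}: (q U r)=True q=False r=True
s_5={p,s}: (q U r)=False q=False r=False
F((q U r)) holds; first witness at position 0.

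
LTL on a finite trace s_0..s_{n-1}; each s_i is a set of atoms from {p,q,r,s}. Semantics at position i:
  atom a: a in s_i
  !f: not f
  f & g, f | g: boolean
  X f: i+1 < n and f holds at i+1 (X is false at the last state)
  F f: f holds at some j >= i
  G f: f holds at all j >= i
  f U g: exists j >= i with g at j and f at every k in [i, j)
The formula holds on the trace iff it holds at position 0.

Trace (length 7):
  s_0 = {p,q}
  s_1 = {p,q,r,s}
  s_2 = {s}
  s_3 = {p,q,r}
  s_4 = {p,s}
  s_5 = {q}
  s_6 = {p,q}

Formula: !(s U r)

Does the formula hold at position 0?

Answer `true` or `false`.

s_0={p,q}: !(s U r)=True (s U r)=False s=False r=False
s_1={p,q,r,s}: !(s U r)=False (s U r)=True s=True r=True
s_2={s}: !(s U r)=False (s U r)=True s=True r=False
s_3={p,q,r}: !(s U r)=False (s U r)=True s=False r=True
s_4={p,s}: !(s U r)=True (s U r)=False s=True r=False
s_5={q}: !(s U r)=True (s U r)=False s=False r=False
s_6={p,q}: !(s U r)=True (s U r)=False s=False r=False

Answer: true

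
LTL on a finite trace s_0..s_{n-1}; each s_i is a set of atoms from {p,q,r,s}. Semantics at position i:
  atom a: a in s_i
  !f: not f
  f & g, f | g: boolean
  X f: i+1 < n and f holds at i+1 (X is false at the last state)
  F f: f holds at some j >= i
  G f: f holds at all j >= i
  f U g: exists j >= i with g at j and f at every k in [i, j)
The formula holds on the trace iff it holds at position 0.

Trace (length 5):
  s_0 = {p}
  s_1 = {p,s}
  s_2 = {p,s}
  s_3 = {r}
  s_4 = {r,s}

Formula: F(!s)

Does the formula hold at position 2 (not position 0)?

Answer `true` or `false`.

s_0={p}: F(!s)=True !s=True s=False
s_1={p,s}: F(!s)=True !s=False s=True
s_2={p,s}: F(!s)=True !s=False s=True
s_3={r}: F(!s)=True !s=True s=False
s_4={r,s}: F(!s)=False !s=False s=True
Evaluating at position 2: result = True

Answer: true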